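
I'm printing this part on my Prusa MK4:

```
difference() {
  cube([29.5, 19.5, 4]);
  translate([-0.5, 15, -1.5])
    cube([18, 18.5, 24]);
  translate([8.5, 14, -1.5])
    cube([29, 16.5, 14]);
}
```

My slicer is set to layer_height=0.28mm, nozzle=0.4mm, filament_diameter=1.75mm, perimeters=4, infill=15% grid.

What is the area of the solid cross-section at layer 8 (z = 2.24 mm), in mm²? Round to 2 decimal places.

At z = 2.24 mm: the 29.5×19.5 cube contributes its full rectangle (area 575.25 mm²); the cube at (-0.5, 15) is present — its section is the full 18×18.5 rectangle (area 333.00 mm²); the cube at (8.5, 14) is present — its section is the full 29×16.5 rectangle (area 478.50 mm²); Subtracting the remaining from the first: starting from the 29.5×19.5 cube (575.25 mm²), the 18×18.5 cube at (-0.5, 15) partially overlaps it — only the 78.75 mm² overlap (of its 333.00 mm²) is removed, clipping the outline; the 29×16.5 cube at (8.5, 14) partially overlaps it — only the 75.00 mm² overlap (of its 478.50 mm²) is removed, clipping the outline — area = 421.50 mm². Overall, the cross-section is a single solid region. Net area = 421.50 mm².

421.50 mm²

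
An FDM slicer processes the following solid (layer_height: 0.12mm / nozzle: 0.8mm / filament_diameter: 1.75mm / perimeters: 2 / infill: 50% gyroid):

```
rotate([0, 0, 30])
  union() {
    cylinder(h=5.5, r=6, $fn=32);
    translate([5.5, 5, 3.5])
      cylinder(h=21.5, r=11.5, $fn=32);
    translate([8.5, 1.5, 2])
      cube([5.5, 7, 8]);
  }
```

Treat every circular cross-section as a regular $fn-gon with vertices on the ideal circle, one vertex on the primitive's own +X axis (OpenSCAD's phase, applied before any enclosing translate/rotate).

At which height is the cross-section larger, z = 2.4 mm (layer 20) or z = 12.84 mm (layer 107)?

Layer 20 (z = 2.4): the r=6 cylinder gives a regular 32-gon of circumradius 6 (constant along its height) (area = (32/2)·6.000²·sin(360°/32) = 112.37 mm²); the cylinder at (5.5, 5) does not reach this height (z outside [3.5, 25]); the 5.5×7 cube at (8.5, 1.5) contributes its full rectangle (area 38.50 mm²); Merging all regions: the 2 present regions are separate (no shared area or edge), so areas and boundary lengths simply add and each stays a separate island — area = 150.87 mm²; (whole slice rotated 30° about Z — lengths, areas and connectivity unchanged). So its area = 150.87 mm². Layer 107 (z = 12.84): the cylinder does not reach this height (z outside [0, 5.5]); the r=11.5 cylinder at (5.5, 5) contributes a regular 32-gon of circumradius 11.5 (area = (32/2)·11.500²·sin(360°/32) = 412.81 mm²); the cube at (8.5, 1.5) does not reach this height (z outside [2, 10]); Merging all regions: only the r=11.5 cylinder at (5.5, 5) is present, so the union is just that shape — area = 412.81 mm²; (whole slice rotated 30° about Z — lengths, areas and connectivity unchanged). So its area = 412.81 mm². Layer 107 is larger (412.81 vs 150.87 mm²).

layer 107 (z = 12.84 mm)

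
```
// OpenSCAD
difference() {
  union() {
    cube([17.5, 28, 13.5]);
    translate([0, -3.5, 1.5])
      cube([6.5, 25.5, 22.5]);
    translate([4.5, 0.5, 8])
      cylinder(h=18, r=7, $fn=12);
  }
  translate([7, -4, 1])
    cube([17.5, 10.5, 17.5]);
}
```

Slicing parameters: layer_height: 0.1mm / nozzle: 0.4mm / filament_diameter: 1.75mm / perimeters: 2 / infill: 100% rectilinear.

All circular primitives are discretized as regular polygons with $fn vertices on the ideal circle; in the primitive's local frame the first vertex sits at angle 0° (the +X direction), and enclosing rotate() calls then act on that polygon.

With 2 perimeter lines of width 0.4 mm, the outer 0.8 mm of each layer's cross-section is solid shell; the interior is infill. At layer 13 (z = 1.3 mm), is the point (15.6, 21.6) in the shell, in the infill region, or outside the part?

infill

At z = 1.3 mm: the cube is present — its section is the full 17.5×28 rectangle; the cube at (0, -3.5) is not intersected at this z (z outside [1.5, 24]); the cylinder at (4.5, 0.5) is absent (z outside [8, 26]); Combining (union): only the 17.5×28 cube is present, so the union is just that shape — 1 connected region; the 17.5×10.5 cube at (7, -4) contributes its full rectangle; After the difference (first − rest): starting from the result so far, the 17.5×10.5 cube at (7, -4) partially overlaps it — only the 68.25 mm² overlap (of its 183.75 mm²) is removed, clipping the outline — 1 connected region. Overall, the cross-section is a single solid region. The nearest boundary edge runs (17.50, 28.00)→(17.50, 6.50); distance from the point to it = 1.90 mm. The point is inside the cross-section and 1.90 mm from the nearest boundary — more than the 0.8 mm shell width (2 × 0.4), so it's in the infill interior.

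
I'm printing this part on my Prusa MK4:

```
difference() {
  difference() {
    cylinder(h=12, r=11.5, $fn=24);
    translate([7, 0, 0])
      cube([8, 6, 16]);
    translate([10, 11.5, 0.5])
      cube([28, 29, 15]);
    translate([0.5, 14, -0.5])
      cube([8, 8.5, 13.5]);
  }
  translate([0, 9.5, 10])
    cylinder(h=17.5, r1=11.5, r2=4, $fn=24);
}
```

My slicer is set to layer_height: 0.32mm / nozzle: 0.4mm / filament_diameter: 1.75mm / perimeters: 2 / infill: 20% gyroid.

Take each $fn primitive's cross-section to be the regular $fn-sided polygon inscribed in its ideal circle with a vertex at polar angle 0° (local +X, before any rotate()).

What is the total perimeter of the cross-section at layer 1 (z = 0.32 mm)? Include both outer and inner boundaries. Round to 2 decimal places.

79.00 mm

At z = 0.32 mm: the r=11.5 cylinder gives a regular 24-gon of circumradius 11.5 (constant along its height) (perimeter = 2·24·11.500·sin(180°/24) = 72.05 mm); the cube at (7, 0) is present — its section is the full 8×6 rectangle (perimeter 28.00 mm); the cube at (10, 11.5) is absent (z outside [0.5, 15.5]); the cube at (0.5, 14) is present — its section is the full 8×8.5 rectangle (perimeter 33.00 mm); Subtracting the remaining from the first: starting from the r=11.5 cylinder, the 8×6 cube at (7, 0) partially overlaps it — only the 23.33 mm² overlap (of its 48.00 mm²) is removed, clipping the outline; the 8×8.5 cube at (0.5, 14) misses the remaining region (no effect) — boundary = 79.00 mm; the cone at (0, 9.5) is not intersected at this z (z outside [10, 27.5]); Subtracting the remaining from the first: none of the subtracted shapes is present at this height, so the result so far is unchanged — boundary = 79.00 mm. Overall, the cross-section is a single solid region. Total boundary length (outer) = 79.00 mm.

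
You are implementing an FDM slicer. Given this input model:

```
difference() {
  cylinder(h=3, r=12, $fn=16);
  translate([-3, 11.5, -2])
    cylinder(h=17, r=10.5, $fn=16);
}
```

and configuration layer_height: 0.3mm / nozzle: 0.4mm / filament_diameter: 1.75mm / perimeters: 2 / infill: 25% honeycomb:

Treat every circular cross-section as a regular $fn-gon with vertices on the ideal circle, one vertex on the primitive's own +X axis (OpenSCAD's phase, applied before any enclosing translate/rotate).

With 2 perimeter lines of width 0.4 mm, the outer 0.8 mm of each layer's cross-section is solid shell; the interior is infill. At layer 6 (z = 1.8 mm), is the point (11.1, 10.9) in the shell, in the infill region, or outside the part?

outside

At z = 1.8 mm: the r=12 cylinder contributes a regular 16-gon of circumradius 12; the r=10.5 cylinder at (-3, 11.5) contributes a regular 16-gon of circumradius 10.5; Subtracting the remaining from the first: starting from the r=12 cylinder, the r=10.5 cylinder at (-3, 11.5) partially overlaps it — only the 136.04 mm² overlap (of its 337.53 mm²) is removed, clipping the outline — 1 connected region. Overall, the cross-section is a single solid region. The nearest boundary edge runs (8.49, 8.49)→(11.09, 4.59); distance from the point to it = 3.56 mm. The point is not inside any of the regions above, so it lies outside the cross-section (3.56 mm from the nearest boundary).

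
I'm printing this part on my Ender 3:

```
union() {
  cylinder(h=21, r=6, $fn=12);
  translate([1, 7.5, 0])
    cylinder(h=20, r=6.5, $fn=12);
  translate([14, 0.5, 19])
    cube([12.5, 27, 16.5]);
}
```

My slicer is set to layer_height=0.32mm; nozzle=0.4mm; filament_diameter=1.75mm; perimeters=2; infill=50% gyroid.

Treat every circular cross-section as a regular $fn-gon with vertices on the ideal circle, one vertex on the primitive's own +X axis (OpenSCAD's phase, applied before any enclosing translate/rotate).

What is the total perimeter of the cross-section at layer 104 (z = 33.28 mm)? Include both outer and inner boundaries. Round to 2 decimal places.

At z = 33.28 mm: the cylinder is not intersected at this z (z outside [0, 21]); the cylinder at (1, 7.5) is absent (z outside [0, 20]); the 12.5×27 cube at (14, 0.5) contributes its full rectangle (perimeter 79.00 mm); Merging all regions: only the 12.5×27 cube at (14, 0.5) is present, so the union is just that shape — boundary = 79.00 mm. Overall, the cross-section is a single solid region. Total boundary length (outer) = 79.00 mm.

79.00 mm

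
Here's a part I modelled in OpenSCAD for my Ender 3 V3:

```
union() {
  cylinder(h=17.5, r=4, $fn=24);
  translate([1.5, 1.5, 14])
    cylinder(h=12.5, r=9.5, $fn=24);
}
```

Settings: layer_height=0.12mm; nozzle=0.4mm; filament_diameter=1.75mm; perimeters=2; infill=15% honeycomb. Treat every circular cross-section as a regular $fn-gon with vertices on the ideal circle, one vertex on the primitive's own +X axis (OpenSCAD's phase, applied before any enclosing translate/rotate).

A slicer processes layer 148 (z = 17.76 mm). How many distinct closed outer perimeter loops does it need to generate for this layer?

At z = 17.76 mm: the cylinder is absent (z outside [0, 17.5]); the r=9.5 cylinder at (1.5, 1.5) contributes a regular 24-gon of circumradius 9.5; Merging all regions: only the r=9.5 cylinder at (1.5, 1.5) is present, so the union is just that shape — 1 connected region. The result has 1 disconnected region.

1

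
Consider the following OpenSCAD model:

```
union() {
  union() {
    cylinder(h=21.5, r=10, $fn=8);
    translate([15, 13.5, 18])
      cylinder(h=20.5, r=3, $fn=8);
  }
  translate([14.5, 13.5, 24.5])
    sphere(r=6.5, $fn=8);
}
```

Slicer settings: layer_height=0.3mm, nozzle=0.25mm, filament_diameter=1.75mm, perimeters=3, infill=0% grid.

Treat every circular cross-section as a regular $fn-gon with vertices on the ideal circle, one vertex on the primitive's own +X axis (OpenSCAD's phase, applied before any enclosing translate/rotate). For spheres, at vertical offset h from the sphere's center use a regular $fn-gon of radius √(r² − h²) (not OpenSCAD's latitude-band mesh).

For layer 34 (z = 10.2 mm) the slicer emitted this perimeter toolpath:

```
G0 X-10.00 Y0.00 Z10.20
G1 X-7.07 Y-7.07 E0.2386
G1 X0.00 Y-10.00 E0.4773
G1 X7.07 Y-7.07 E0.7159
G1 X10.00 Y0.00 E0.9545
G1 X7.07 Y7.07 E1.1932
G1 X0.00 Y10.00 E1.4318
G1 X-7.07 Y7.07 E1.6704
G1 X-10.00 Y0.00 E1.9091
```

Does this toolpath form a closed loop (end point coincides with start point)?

Start point (G0): (-10.00, 0.00). End point (last G1): the path returns to the start — closed.

yes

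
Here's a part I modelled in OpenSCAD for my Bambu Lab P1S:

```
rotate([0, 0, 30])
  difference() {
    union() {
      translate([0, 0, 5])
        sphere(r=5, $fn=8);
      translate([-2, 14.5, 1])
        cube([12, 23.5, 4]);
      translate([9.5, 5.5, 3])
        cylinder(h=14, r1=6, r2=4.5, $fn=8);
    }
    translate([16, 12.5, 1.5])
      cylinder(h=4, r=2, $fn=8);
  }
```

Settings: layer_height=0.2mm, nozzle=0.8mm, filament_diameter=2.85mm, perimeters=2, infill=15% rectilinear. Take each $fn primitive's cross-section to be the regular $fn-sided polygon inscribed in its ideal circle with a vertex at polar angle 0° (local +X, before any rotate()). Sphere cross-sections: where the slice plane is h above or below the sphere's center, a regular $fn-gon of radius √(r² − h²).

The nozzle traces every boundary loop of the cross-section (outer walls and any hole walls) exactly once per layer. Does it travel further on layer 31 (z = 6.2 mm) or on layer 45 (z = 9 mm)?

layer 31 (z = 6.2 mm)

Layer 31 (z = 6.2): the r=5 sphere slices to a regular 8-gon of circumradius 4.854 (√(r²−h²) with h=1.2 from center) (perimeter = 2·8·4.854·sin(180°/8) = 29.72 mm); the cube at (-2, 14.5) is not intersected at this z (z outside [1, 5]); the cone at (9.5, 5.5): at t=0.229 of its height the radius interpolates to r₁+(r₂−r₁)t = 5.657, giving a regular 8-gon of that circumradius (perimeter = 2·8·5.657·sin(180°/8) = 34.64 mm); Combining (union): the 2 present regions are separate (no shared area or edge), so areas and boundary lengths simply add and each stays a separate island — boundary = 64.36 mm; the cylinder at (16, 12.5) is absent (z outside [1.5, 5.5]); Subtracting the remaining from the first: none of the subtracted shapes is present at this height, so that combined region is unchanged — boundary = 64.36 mm; (whole slice rotated 30° about Z — lengths, areas and connectivity unchanged). So its perimeter = 64.36 mm. Layer 45 (z = 9): the sphere: section is a regular 8-gon, circumradius = √(r²−h²) = √(5²−4²) = 3.000 (perimeter = 2·8·3.000·sin(180°/8) = 18.37 mm); the cube at (-2, 14.5) is not intersected at this z (z outside [1, 5]); the cone at (9.5, 5.5) contributes a regular 8-gon of circumradius 5.357 (interpolated between r1=6 and r2=4.5 at t=0.429) (perimeter = 2·8·5.357·sin(180°/8) = 32.80 mm); Merging all regions: the 2 present regions are separate (no shared area or edge), so areas and boundary lengths simply add and each stays a separate island — boundary = 51.17 mm; the cylinder at (16, 12.5) is absent (z outside [1.5, 5.5]); Taking the first minus the rest: none of the subtracted shapes is present at this height, so the result so far is unchanged — boundary = 51.17 mm; (rotated 30° about Z; rotation is an isometry so areas/perimeters/island counts are preserved). So its perimeter = 51.17 mm. Layer 31 is larger (64.36 vs 51.17 mm).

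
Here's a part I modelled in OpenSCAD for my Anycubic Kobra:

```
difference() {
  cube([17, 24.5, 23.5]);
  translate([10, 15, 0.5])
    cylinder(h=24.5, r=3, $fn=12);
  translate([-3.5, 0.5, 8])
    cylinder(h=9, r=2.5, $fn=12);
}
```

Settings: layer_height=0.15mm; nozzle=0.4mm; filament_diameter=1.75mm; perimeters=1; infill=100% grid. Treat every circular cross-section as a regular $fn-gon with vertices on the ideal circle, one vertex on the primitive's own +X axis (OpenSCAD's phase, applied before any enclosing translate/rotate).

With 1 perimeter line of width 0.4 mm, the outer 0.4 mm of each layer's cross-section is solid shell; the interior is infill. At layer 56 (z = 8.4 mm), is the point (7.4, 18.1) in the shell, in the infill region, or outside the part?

At z = 8.4 mm: the 17×24.5 cube contributes its full rectangle; the r=3 cylinder at (10, 15) gives a regular 12-gon of circumradius 3 (constant along its height); the r=2.5 cylinder at (-3.5, 0.5) contributes a regular 12-gon of circumradius 2.5; Subtracting the remaining from the first: starting from the 17×24.5 cube, the r=3 cylinder at (10, 15) lies wholly inside it (removes its full 27.00 mm² and its 18.63 mm outline becomes a hole wall); the r=2.5 cylinder at (-3.5, 0.5) misses the remaining region (no effect) — 1 connected region with 1 hole. Overall, the cross-section is one region with 1 hole. The nearest boundary edge runs (8.50, 17.60)→(7.40, 16.50); distance from the point to it = 1.13 mm. The point is inside the cross-section and 1.13 mm from the nearest boundary — more than the 0.4 mm shell width (1 × 0.4), so it's in the infill interior.

infill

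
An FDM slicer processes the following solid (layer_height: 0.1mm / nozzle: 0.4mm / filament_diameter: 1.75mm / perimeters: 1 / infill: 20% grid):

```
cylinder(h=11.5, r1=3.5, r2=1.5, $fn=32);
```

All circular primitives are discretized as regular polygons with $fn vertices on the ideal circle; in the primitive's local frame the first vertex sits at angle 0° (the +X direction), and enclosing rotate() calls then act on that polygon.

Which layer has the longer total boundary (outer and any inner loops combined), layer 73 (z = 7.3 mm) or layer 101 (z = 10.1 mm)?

layer 73 (z = 7.3 mm)

Layer 73 (z = 7.3): the cone contributes a regular 32-gon of circumradius 2.230 (interpolated between r1=3.5 and r2=1.5 at t=0.635) (perimeter = 2·32·2.230·sin(180°/32) = 13.99 mm). So its perimeter = 13.99 mm. Layer 101 (z = 10.1): the cone (r1=3.5→r2=1.5) has section circumradius 1.743 here — a regular 32-gon (perimeter = 2·32·1.743·sin(180°/32) = 10.94 mm). So its perimeter = 10.94 mm. Layer 73 is larger (13.99 vs 10.94 mm).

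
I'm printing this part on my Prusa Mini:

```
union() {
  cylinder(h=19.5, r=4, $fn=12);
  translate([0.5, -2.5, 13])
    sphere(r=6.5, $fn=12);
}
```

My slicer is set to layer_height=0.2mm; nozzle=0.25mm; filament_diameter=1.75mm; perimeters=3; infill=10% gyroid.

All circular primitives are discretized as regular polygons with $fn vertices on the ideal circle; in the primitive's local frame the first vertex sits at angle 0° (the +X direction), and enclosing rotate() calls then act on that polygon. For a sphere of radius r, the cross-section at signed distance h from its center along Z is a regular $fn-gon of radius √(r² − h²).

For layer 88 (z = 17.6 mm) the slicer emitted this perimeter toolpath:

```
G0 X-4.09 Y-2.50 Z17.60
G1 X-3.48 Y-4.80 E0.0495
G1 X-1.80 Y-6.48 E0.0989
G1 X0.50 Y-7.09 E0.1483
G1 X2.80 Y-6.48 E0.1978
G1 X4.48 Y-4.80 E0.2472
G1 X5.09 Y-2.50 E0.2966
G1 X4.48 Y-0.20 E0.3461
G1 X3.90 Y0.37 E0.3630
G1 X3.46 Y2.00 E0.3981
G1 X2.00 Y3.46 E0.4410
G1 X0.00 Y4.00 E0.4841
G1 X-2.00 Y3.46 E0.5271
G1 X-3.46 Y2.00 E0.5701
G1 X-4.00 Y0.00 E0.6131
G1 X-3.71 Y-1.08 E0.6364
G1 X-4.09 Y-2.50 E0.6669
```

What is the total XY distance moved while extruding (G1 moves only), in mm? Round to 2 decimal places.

Sum the Euclidean lengths of each G1 segment: total = 32.08 mm.

32.08 mm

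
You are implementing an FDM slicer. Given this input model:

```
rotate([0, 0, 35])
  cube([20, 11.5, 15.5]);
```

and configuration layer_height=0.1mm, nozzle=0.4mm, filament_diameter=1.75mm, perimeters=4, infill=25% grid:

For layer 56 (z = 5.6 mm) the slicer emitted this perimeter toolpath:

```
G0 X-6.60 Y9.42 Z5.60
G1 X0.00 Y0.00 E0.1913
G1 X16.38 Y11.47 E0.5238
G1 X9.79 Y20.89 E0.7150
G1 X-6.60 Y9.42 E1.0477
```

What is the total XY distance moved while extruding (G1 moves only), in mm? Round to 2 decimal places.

63.00 mm

Sum the Euclidean lengths of each G1 segment: total = 63.00 mm.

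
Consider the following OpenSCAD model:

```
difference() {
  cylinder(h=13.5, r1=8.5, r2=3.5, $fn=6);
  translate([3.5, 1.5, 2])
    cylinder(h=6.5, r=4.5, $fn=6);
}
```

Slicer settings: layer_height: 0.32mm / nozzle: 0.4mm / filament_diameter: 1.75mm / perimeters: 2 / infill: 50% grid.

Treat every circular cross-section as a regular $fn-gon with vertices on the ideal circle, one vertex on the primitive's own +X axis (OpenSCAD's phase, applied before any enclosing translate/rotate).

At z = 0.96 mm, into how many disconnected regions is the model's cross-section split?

1

At z = 0.96 mm: the cone (r1=8.5→r2=3.5) has section circumradius 8.144 here — a regular 6-gon; the cylinder at (3.5, 1.5) does not reach this height (z outside [2, 8.5]); Taking the first minus the rest: none of the subtracted shapes is present at this height, so the cone is unchanged — 1 connected region. The result has 1 disconnected region.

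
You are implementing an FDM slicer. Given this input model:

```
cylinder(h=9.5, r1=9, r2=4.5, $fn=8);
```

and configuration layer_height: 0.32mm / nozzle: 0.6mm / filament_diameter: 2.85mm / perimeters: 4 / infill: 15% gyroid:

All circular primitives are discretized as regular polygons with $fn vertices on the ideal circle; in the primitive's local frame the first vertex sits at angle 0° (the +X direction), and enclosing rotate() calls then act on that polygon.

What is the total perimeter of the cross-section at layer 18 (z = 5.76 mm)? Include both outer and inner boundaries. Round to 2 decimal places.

38.40 mm

At z = 5.76 mm: the cone: at t=0.606 of its height the radius interpolates to r₁+(r₂−r₁)t = 6.272, giving a regular 8-gon of that circumradius (perimeter = 2·8·6.272·sin(180°/8) = 38.40 mm). Overall, the cross-section is a single solid region. Total boundary length (outer) = 38.40 mm.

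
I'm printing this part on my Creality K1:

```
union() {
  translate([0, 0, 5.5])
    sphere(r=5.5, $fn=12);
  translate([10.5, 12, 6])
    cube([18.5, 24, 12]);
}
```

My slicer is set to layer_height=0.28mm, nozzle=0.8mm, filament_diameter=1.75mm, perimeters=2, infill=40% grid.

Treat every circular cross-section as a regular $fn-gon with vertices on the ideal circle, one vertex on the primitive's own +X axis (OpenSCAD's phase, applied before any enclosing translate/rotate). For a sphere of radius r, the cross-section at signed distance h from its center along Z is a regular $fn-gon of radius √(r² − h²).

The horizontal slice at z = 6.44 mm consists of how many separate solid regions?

2

At z = 6.44 mm: the r=5.5 sphere contributes a regular 12-gon of circumradius √(5.5²−0.94²) = 5.419; the cube at (10.5, 12) (footprint 18.5×24) is included at this height; Merging all regions: the 2 present regions are separate (no shared area or edge), so areas and boundary lengths simply add and each stays a separate island — 2 connected regions. The result has 2 disconnected regions.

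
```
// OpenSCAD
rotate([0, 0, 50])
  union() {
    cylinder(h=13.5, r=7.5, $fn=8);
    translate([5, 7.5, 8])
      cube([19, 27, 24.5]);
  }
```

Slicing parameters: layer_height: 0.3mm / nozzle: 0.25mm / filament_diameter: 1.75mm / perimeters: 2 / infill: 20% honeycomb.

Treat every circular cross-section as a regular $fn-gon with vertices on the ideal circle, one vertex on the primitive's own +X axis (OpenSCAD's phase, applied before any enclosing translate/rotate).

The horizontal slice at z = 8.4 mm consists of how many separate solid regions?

At z = 8.4 mm: the cylinder: section is a regular 8-gon, circumradius r=7.5; the cube at (5, 7.5) is present — its section is the full 19×27 rectangle; Taking the union: the 2 present regions are separate (no shared area or edge), so areas and boundary lengths simply add and each stays a separate island — 2 connected regions; (whole slice rotated 50° about Z — lengths, areas and connectivity unchanged). The result has 2 disconnected regions.

2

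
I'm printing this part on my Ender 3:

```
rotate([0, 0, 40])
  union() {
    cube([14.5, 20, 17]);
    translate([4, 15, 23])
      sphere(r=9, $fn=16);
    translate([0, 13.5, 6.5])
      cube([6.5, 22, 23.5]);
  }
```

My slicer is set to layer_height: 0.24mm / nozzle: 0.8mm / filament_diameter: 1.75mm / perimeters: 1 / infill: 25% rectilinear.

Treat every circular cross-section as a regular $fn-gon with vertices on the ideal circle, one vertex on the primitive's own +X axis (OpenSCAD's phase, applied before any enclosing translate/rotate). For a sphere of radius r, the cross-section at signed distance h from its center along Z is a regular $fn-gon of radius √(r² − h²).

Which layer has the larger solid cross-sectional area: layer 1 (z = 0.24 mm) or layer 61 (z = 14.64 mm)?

Layer 1 (z = 0.24): the cube is present — its section is the full 14.5×20 rectangle (area 290.00 mm²); the sphere at (4, 15) is absent (|z−center|=22.760 > r=9); the cube at (0, 13.5) is not intersected at this z (z outside [6.5, 30]); Combining (union): only the 14.5×20 cube is present, so the union is just that shape — area = 290.00 mm²; (whole slice rotated 40° about Z — lengths, areas and connectivity unchanged). So its area = 290.00 mm². Layer 61 (z = 14.64): the 14.5×20 cube contributes its full rectangle (area 290.00 mm²); the sphere at (4, 15): section is a regular 16-gon, circumradius = √(r²−h²) = √(9²−8.36²) = 3.333 (area = (16/2)·3.333²·sin(360°/16) = 34.01 mm²); the cube at (0, 13.5) is present — its section is the full 6.5×22 rectangle (area 143.00 mm²); Combining (union): the regions partially overlap — summed areas 467.01 mm² minus the doubly-counted overlap 76.26 mm² gives 390.75 mm² — area = 390.75 mm²; (rotated 40° about Z; rotation is an isometry so areas/perimeters/island counts are preserved). So its area = 390.75 mm². Layer 61 is larger (390.75 vs 290.00 mm²).

layer 61 (z = 14.64 mm)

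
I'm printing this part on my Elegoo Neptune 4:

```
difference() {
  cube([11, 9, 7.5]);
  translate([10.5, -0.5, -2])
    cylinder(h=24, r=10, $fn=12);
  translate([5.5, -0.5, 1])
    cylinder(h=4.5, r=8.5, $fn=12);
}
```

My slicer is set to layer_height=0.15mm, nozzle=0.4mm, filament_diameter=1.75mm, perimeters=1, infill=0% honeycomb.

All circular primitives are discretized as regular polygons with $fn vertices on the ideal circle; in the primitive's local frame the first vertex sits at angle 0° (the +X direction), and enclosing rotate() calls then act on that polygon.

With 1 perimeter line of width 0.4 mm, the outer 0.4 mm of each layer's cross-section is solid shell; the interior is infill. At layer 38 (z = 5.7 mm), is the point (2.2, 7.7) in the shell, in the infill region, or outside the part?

At z = 5.7 mm: the cube (footprint 11×9) is included at this height; the r=10 cylinder at (10.5, -0.5) gives a regular 12-gon of circumradius 10 (constant along its height); the cylinder at (5.5, -0.5) is not intersected at this z (z outside [1, 5.5]); After the difference (first − rest): starting from the 11×9 cube, the r=10 cylinder at (10.5, -0.5) partially overlaps it — only the 74.07 mm² overlap (of its 300.00 mm²) is removed, clipping the outline — 1 connected region. Overall, the cross-section is a single solid region. The nearest boundary edge runs (0.00, 9.00)→(8.63, 9.00); distance from the point to it = 1.30 mm. The point is inside the cross-section and 1.30 mm from the nearest boundary — more than the 0.4 mm shell width (1 × 0.4), so it's in the infill interior.

infill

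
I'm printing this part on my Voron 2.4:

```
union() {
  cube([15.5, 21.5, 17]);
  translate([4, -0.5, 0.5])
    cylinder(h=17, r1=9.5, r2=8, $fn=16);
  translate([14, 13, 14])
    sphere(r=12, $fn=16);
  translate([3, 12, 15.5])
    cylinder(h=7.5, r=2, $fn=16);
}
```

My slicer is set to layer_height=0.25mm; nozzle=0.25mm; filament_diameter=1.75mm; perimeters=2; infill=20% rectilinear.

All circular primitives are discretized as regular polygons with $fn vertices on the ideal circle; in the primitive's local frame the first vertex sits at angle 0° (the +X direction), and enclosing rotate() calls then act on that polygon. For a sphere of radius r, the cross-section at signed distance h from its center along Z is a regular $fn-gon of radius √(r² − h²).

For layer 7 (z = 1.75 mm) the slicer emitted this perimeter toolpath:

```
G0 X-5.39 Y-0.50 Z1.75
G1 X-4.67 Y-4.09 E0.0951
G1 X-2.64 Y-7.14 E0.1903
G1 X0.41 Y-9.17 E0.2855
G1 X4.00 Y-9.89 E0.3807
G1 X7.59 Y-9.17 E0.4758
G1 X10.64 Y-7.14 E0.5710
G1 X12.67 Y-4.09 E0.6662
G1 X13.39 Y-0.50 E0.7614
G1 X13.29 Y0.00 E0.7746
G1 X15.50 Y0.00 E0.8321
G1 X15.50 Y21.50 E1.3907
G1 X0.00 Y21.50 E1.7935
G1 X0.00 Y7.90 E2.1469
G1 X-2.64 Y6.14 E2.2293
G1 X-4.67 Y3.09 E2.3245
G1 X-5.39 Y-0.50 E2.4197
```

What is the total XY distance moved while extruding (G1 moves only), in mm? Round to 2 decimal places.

93.12 mm

Sum the Euclidean lengths of each G1 segment: total = 93.12 mm.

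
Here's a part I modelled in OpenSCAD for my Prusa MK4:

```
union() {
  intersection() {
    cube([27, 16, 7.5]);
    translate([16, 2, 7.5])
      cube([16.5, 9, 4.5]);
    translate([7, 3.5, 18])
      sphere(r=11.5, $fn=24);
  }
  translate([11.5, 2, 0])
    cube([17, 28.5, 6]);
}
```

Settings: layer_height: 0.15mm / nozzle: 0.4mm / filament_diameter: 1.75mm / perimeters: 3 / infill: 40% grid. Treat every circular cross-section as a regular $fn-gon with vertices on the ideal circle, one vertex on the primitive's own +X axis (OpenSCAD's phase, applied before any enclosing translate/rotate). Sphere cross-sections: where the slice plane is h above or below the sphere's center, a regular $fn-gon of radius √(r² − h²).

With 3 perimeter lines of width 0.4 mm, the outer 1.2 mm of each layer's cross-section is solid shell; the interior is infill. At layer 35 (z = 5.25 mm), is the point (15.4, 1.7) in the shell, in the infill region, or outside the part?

outside

At z = 5.25 mm: the 27×16 cube contributes its full rectangle; the cube at (16, 2) is not intersected at this z (z outside [7.5, 12]); the sphere at (7, 3.5) is absent (|z−center|=12.750 > r=11.5); After intersecting: at least one operand is absent at this height, so nothing remains; the cube at (11.5, 2) (footprint 17×28.5) is included at this height; Merging all regions: only the 17×28.5 cube at (11.5, 2) is present, so the union is just that shape — 1 connected region. Overall, the cross-section is a single solid region. The nearest boundary edge runs (11.50, 2.00)→(28.50, 2.00); distance from the point to it = 0.30 mm. The point is not inside any of the regions above, so it lies outside the cross-section (0.30 mm from the nearest boundary).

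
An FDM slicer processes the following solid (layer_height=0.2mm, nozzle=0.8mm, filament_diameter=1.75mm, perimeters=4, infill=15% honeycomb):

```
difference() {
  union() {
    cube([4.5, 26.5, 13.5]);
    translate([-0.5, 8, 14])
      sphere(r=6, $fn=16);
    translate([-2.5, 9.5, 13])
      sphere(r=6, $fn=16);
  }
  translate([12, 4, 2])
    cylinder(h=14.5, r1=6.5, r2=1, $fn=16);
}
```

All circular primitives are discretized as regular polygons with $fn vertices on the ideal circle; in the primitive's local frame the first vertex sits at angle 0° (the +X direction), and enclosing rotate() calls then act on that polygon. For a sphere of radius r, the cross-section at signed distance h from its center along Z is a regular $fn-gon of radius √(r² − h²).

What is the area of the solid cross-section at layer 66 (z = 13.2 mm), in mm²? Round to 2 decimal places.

211.95 mm²

At z = 13.2 mm: the cube is present — its section is the full 4.5×26.5 rectangle (area 119.25 mm²); the sphere at (-0.5, 8): section is a regular 16-gon, circumradius = √(r²−h²) = √(6²−0.8²) = 5.946 (area = (16/2)·5.946²·sin(360°/16) = 108.25 mm²); the r=6 sphere at (-2.5, 9.5) contributes a regular 16-gon of circumradius √(6²−0.2²) = 5.997 (area = (16/2)·5.997²·sin(360°/16) = 110.09 mm²); Merging all regions: the regions partially overlap — summed areas 337.59 mm² minus the doubly-counted overlap 125.65 mm² gives 211.95 mm² — area = 211.95 mm²; the cone at (12, 4) contributes a regular 16-gon of circumradius 2.252 (interpolated between r1=6.5 and r2=1 at t=0.772) (area = (16/2)·2.252²·sin(360°/16) = 15.52 mm²); After the difference (first − rest): starting from the result so far (211.95 mm²), the cone at (12, 4) misses the remaining region (no effect) — area = 211.95 mm². Overall, the cross-section is a single solid region. Net area = 211.95 mm².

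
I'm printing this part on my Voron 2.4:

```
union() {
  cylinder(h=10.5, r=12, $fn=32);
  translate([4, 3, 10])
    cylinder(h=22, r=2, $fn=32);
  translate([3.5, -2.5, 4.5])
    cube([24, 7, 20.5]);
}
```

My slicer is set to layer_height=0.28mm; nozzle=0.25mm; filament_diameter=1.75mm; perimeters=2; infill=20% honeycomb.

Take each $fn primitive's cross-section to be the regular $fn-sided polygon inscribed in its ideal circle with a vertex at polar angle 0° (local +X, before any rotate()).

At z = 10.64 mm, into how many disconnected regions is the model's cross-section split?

1

At z = 10.64 mm: the cylinder is not intersected at this z (z outside [0, 10.5]); the cylinder at (4, 3): section is a regular 32-gon, circumradius r=2; the 24×7 cube at (3.5, -2.5) contributes its full rectangle; Merging all regions: the regions partially overlap (shared area 7.54 mm²), so overlapping operands fuse into one piece — 1 connected region. The result has 1 disconnected region.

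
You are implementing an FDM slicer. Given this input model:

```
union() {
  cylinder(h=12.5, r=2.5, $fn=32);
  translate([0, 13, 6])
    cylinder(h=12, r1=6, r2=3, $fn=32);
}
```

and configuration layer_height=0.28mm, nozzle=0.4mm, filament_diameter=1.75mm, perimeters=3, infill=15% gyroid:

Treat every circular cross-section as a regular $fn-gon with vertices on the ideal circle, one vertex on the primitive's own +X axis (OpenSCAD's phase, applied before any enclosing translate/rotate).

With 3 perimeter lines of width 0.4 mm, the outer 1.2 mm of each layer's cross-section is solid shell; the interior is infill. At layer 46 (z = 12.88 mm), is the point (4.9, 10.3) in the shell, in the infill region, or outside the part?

outside

At z = 12.88 mm: the cylinder does not reach this height (z outside [0, 12.5]); the cone at (0, 13): at t=0.573 of its height the radius interpolates to r₁+(r₂−r₁)t = 4.280, giving a regular 32-gon of that circumradius; Merging all regions: only the cone at (0, 13) is present, so the union is just that shape — 1 connected region. Overall, the cross-section is a single solid region. The nearest boundary edge runs (3.56, 10.62)→(3.95, 11.36); distance from the point to it = 1.33 mm. The point is not inside any of the regions above, so it lies outside the cross-section (1.33 mm from the nearest boundary).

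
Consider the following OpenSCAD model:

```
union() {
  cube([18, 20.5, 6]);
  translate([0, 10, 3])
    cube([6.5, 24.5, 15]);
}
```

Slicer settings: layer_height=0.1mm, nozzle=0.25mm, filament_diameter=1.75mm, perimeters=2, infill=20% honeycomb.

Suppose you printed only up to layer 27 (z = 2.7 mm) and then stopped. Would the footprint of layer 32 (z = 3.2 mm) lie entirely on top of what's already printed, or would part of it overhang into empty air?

Compare the two slices. At z = 2.7: the cube (footprint 18×20.5) is included at this height (area 369.00 mm²); the cube at (0, 10) is not intersected at this z (z outside [3, 18]); Taking the union: only the 18×20.5 cube is present, so the union is just that shape — area = 369.00 mm². At z = 3.2: the cube is present — its section is the full 18×20.5 rectangle (area 369.00 mm²); the cube at (0, 10) (footprint 6.5×24.5) is included at this height (area 159.25 mm²); Taking the union: the regions partially overlap — summed areas 528.25 mm² minus the doubly-counted overlap 68.25 mm² gives 460.00 mm² — area = 460.00 mm². Checking containment: at z = 3.2 the cross-section extends beyond the z = 2.7 cross-section by about 91.00 mm².

part overhangs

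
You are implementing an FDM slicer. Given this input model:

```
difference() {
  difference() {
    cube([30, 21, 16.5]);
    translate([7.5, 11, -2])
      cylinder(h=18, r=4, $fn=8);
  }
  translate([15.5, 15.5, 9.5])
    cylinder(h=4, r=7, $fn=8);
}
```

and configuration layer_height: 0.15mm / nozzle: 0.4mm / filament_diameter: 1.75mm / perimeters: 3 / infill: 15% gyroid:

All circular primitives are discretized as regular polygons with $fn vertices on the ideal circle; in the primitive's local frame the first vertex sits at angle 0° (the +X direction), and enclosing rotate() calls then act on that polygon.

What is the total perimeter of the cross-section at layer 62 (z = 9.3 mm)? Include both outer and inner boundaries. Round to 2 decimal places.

126.49 mm

At z = 9.3 mm: the 30×21 cube contributes its full rectangle (perimeter 102.00 mm); the cylinder at (7.5, 11): section is a regular 8-gon, circumradius r=4 (perimeter = 2·8·4.000·sin(180°/8) = 24.49 mm); After the difference (first − rest): starting from the 30×21 cube, the r=4 cylinder at (7.5, 11) lies wholly inside it (removes its full 45.25 mm² and its 24.49 mm outline becomes a hole wall) — boundary (outer + 1 inner loop) = 126.49 mm; the cylinder at (15.5, 15.5) is not intersected at this z (z outside [9.5, 13.5]); Subtracting the remaining from the first: none of the subtracted shapes is present at this height, so the result so far is unchanged — boundary (outer + 1 inner loop) = 126.49 mm. Overall, the cross-section is one region with 1 hole. Total boundary length (outer + inner) = 126.49 mm.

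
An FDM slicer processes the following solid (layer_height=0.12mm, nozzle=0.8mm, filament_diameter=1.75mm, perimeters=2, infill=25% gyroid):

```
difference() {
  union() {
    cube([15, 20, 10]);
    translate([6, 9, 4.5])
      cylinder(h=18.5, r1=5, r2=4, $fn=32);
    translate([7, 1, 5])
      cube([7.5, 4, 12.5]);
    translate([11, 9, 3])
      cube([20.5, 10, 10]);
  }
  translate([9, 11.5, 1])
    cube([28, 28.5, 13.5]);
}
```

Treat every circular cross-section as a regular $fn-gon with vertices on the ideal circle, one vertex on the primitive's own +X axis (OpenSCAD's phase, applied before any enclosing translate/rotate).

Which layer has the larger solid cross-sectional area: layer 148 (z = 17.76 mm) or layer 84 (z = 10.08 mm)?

layer 84 (z = 10.08 mm)

Layer 148 (z = 17.76): the cube is not intersected at this z (z outside [0, 10]); the cone at (6, 9): at t=0.717 of its height the radius interpolates to r₁+(r₂−r₁)t = 4.283, giving a regular 32-gon of that circumradius (area = (32/2)·4.283²·sin(360°/32) = 57.27 mm²); the cube at (7, 1) is not intersected at this z (z outside [5, 17.5]); the cube at (11, 9) does not reach this height (z outside [3, 13]); Combining (union): only the cone at (6, 9) is present, so the union is just that shape — area = 57.27 mm²; the cube at (9, 11.5) is absent (z outside [1, 14.5]); Taking the first minus the rest: none of the subtracted shapes is present at this height, so the result so far is unchanged — area = 57.27 mm². So its area = 57.27 mm². Layer 84 (z = 10.08): the cube does not reach this height (z outside [0, 10]); the cone at (6, 9): at t=0.302 of its height the radius interpolates to r₁+(r₂−r₁)t = 4.698, giving a regular 32-gon of that circumradius (area = (32/2)·4.698²·sin(360°/32) = 68.91 mm²); the cube at (7, 1) (footprint 7.5×4) is included at this height (area 30.00 mm²); the cube at (11, 9) (footprint 20.5×10) is included at this height (area 205.00 mm²); Taking the union: the regions partially overlap — summed areas 303.91 mm² minus the doubly-counted overlap 0.48 mm² gives 303.43 mm² — area = 303.43 mm²; the cube at (9, 11.5) (footprint 28×28.5) is included at this height (area 798.00 mm²); After the difference (first − rest): starting from the result so far (303.43 mm²), the 28×28.5 cube at (9, 11.5) partially overlaps it — only the 154.33 mm² overlap (of its 798.00 mm²) is removed, clipping the outline — area = 149.09 mm². So its area = 149.09 mm². Layer 84 is larger (149.09 vs 57.27 mm²).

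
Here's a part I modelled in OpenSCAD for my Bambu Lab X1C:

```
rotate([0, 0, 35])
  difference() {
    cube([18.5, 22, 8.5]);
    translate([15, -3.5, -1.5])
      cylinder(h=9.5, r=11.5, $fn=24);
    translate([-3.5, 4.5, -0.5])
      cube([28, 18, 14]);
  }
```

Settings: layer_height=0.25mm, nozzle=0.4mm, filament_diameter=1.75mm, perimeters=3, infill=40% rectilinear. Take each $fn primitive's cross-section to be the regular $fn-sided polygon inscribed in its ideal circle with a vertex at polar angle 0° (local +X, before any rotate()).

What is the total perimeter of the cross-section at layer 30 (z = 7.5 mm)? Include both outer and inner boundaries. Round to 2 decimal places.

At z = 7.5 mm: the 18.5×22 cube contributes its full rectangle (perimeter 81.00 mm); the cylinder at (15, -3.5): section is a regular 24-gon, circumradius r=11.5 (perimeter = 2·24·11.500·sin(180°/24) = 72.05 mm); the cube at (-3.5, 4.5) (footprint 28×18) is included at this height (perimeter 92.00 mm); After the difference (first − rest): starting from the 18.5×22 cube, the r=11.5 cylinder at (15, -3.5) partially overlaps it — only the 90.44 mm² overlap (of its 410.75 mm²) is removed, clipping the outline; the 28×18 cube at (-3.5, 4.5) partially overlaps it — only the 292.99 mm² overlap (of its 504.00 mm²) is removed, clipping the outline — boundary = 20.65 mm; (rotated 35° about Z; rotation is an isometry so areas/perimeters/island counts are preserved). Overall, the cross-section is a single solid region. Total boundary length (outer) = 20.65 mm.

20.65 mm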